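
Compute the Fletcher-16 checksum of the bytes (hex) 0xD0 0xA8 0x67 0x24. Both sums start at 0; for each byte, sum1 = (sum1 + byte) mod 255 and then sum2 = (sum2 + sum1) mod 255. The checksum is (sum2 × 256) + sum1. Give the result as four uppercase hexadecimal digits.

3005

Running sums (mod 255):
  after byte 0 (0xD0): sum1=208, sum2=208
  after byte 1 (0xA8): sum1=121, sum2=74
  after byte 2 (0x67): sum1=224, sum2=43
  after byte 3 (0x24): sum1=5, sum2=48
Checksum = sum2·256 + sum1 = 48·256 + 5 = 12293 = 0x3005.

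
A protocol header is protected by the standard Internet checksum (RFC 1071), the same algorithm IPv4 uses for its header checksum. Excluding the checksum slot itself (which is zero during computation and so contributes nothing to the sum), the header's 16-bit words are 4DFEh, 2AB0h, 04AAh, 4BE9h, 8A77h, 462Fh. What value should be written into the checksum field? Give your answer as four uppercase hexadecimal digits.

One's-complement addition (fold any carry out of bit 15 back into bit 0):
  0x4DFE + 0x2AB0 = 0x078AE
  0x78AE + 0x04AA = 0x07D58
  0x7D58 + 0x4BE9 = 0x0C941
  0xC941 + 0x8A77 = 0x153B8 → wrap carry → 0x53B9
  0x53B9 + 0x462F = 0x099E8
One's-complement sum = 0x99E8.
Checksum = ~0x99E8 & 0xFFFF = 0x6617.

6617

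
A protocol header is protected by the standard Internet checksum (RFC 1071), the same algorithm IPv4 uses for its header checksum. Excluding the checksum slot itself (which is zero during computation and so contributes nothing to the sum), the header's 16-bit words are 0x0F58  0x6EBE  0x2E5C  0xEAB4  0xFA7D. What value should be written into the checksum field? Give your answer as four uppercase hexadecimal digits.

One's-complement addition (fold any carry out of bit 15 back into bit 0):
  0x0F58 + 0x6EBE = 0x07E16
  0x7E16 + 0x2E5C = 0x0AC72
  0xAC72 + 0xEAB4 = 0x19726 → wrap carry → 0x9727
  0x9727 + 0xFA7D = 0x191A4 → wrap carry → 0x91A5
One's-complement sum = 0x91A5.
Checksum = ~0x91A5 & 0xFFFF = 0x6E5A.

6E5A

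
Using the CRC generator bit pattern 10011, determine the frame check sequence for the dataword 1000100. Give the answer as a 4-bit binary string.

Append 4 zeros: 10001000000. Divide by 10011 (XOR where the leading bit is 1):
  pos 0: 10001 XOR 10011 = 00010
  pos 3: 10000 XOR 10011 = 00011
  pos 6: 11000 XOR 10011 = 01011
Remainder (last 4 bits) = 1011. This is the CRC / FCS.

1011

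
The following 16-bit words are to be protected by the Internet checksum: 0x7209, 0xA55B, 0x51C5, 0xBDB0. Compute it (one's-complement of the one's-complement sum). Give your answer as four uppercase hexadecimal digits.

D924

One's-complement addition (fold any carry out of bit 15 back into bit 0):
  0x7209 + 0xA55B = 0x11764 → wrap carry → 0x1765
  0x1765 + 0x51C5 = 0x0692A
  0x692A + 0xBDB0 = 0x126DA → wrap carry → 0x26DB
One's-complement sum = 0x26DB.
Checksum = ~0x26DB & 0xFFFF = 0xD924.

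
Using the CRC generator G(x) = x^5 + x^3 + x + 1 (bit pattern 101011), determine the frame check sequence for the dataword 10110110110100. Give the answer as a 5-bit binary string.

00110

Append 5 zeros: 1011011011010000000. Divide by 101011 (XOR where the leading bit is 1):
  pos 0: 101101 XOR 101011 = 000110
  pos 3: 110101 XOR 101011 = 011110
  pos 4: 111101 XOR 101011 = 010110
  pos 5: 101100 XOR 101011 = 000111
  pos 8: 111100 XOR 101011 = 010111
  pos 9: 101110 XOR 101011 = 000101
  pos 12: 101000 XOR 101011 = 000011
Remainder (last 5 bits) = 00110. This is the CRC / FCS.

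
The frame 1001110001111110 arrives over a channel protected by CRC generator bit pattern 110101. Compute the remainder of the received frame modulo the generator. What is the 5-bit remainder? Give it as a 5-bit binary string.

Modulo-2 division of 1001110001111110 by 110101:
  pos 0: 100111 XOR 110101 = 010010
  pos 1: 100100 XOR 110101 = 010001
  pos 2: 100010 XOR 110101 = 010111
  pos 3: 101110 XOR 110101 = 011011
  pos 4: 110111 XOR 110101 = 000010
  pos 8: 101111 XOR 110101 = 011010
  pos 9: 110101 XOR 110101 = 000000
Remainder = 00000 (zero — the frame passes the CRC check).

00000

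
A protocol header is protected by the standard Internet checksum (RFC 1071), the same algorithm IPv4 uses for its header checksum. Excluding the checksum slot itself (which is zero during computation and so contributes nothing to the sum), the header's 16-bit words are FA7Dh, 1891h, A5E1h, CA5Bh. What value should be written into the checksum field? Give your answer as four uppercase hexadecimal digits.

7CB3

One's-complement addition (fold any carry out of bit 15 back into bit 0):
  0xFA7D + 0x1891 = 0x1130E → wrap carry → 0x130F
  0x130F + 0xA5E1 = 0x0B8F0
  0xB8F0 + 0xCA5B = 0x1834B → wrap carry → 0x834C
One's-complement sum = 0x834C.
Checksum = ~0x834C & 0xFFFF = 0x7CB3.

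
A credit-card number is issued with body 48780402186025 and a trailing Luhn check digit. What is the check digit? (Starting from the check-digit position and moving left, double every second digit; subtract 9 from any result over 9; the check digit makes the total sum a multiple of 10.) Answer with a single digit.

6

Partial digits right→left: 5 2 0 6 8 1 2 0 4 0 8 7 8 4
Double every second digit counting from the check-digit position (so the 1st, 3rd, 5th, ... of the partial from the right).
  doubled (with −9 where >9): 1 0 7 4 8 7 7 → sum 34
  kept as-is: 2 6 1 0 0 7 4 → sum 20
Total = 34 + 20 = 54.
Check digit = (10 − (54 mod 10)) mod 10 = 6.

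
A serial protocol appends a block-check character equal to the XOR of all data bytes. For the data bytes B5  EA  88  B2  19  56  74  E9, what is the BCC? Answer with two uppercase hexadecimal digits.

B7

XOR the bytes together:
  start with 0xB5
  0xB5 ⊕ 0xEA = 0x5F
  0x5F ⊕ 0x88 = 0xD7
  0xD7 ⊕ 0xB2 = 0x65
  0x65 ⊕ 0x19 = 0x7C
  0x7C ⊕ 0x56 = 0x2A
  0x2A ⊕ 0x74 = 0x5E
  0x5E ⊕ 0xE9 = 0xB7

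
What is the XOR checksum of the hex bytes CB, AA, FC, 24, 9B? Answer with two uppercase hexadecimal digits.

22

XOR the bytes together:
  start with 0xCB
  0xCB ⊕ 0xAA = 0x61
  0x61 ⊕ 0xFC = 0x9D
  0x9D ⊕ 0x24 = 0xB9
  0xB9 ⊕ 0x9B = 0x22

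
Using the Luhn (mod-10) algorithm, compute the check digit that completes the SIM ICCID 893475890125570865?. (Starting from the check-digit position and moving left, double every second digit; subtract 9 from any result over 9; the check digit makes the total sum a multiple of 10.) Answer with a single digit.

Partial digits right→left: 5 6 8 0 7 5 5 2 1 0 9 8 5 7 4 3 9 8
Double every second digit counting from the check-digit position (so the 1st, 3rd, 5th, ... of the partial from the right).
  doubled (with −9 where >9): 1 7 5 1 2 9 1 8 9 → sum 43
  kept as-is: 6 0 5 2 0 8 7 3 8 → sum 39
Total = 43 + 39 = 82.
Check digit = (10 − (82 mod 10)) mod 10 = 8.

8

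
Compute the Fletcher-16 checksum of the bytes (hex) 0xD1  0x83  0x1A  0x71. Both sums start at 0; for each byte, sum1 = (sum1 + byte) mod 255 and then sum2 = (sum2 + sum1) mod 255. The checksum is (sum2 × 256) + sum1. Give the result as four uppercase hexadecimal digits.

Running sums (mod 255):
  after byte 0 (0xD1): sum1=209, sum2=209
  after byte 1 (0x83): sum1=85, sum2=39
  after byte 2 (0x1A): sum1=111, sum2=150
  after byte 3 (0x71): sum1=224, sum2=119
Checksum = sum2·256 + sum1 = 119·256 + 224 = 30688 = 0x77E0.

77E0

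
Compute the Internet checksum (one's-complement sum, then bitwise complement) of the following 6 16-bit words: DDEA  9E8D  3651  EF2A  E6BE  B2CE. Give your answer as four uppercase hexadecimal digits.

C47D

One's-complement addition (fold any carry out of bit 15 back into bit 0):
  0xDDEA + 0x9E8D = 0x17C77 → wrap carry → 0x7C78
  0x7C78 + 0x3651 = 0x0B2C9
  0xB2C9 + 0xEF2A = 0x1A1F3 → wrap carry → 0xA1F4
  0xA1F4 + 0xE6BE = 0x188B2 → wrap carry → 0x88B3
  0x88B3 + 0xB2CE = 0x13B81 → wrap carry → 0x3B82
One's-complement sum = 0x3B82.
Checksum = ~0x3B82 & 0xFFFF = 0xC47D.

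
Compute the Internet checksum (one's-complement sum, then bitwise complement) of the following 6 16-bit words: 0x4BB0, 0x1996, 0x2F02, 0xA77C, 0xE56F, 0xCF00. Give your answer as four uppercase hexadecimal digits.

One's-complement addition (fold any carry out of bit 15 back into bit 0):
  0x4BB0 + 0x1996 = 0x06546
  0x6546 + 0x2F02 = 0x09448
  0x9448 + 0xA77C = 0x13BC4 → wrap carry → 0x3BC5
  0x3BC5 + 0xE56F = 0x12134 → wrap carry → 0x2135
  0x2135 + 0xCF00 = 0x0F035
One's-complement sum = 0xF035.
Checksum = ~0xF035 & 0xFFFF = 0x0FCA.

0FCA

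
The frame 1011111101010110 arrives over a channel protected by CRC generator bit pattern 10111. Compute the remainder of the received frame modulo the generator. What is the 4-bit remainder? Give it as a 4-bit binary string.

Modulo-2 division of 1011111101010110 by 10111:
  pos 0: 10111 XOR 10111 = 00000
  pos 5: 11101 XOR 10111 = 01010
  pos 6: 10100 XOR 10111 = 00011
  pos 9: 11101 XOR 10111 = 01010
  pos 10: 10101 XOR 10111 = 00010
Remainder = 0100 (nonzero — an error is detected).

0100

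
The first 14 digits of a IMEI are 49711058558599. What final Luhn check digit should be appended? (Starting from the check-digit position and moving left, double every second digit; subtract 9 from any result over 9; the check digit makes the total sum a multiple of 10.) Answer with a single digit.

2

Partial digits right→left: 9 9 5 8 5 5 8 5 0 1 1 7 9 4
Double every second digit counting from the check-digit position (so the 1st, 3rd, 5th, ... of the partial from the right).
  doubled (with −9 where >9): 9 1 1 7 0 2 9 → sum 29
  kept as-is: 9 8 5 5 1 7 4 → sum 39
Total = 29 + 39 = 68.
Check digit = (10 − (68 mod 10)) mod 10 = 2.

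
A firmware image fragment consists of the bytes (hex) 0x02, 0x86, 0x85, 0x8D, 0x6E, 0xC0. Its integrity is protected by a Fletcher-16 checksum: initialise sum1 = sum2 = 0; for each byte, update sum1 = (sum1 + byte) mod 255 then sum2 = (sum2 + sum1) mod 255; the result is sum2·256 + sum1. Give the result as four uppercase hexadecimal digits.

09CA

Running sums (mod 255):
  after byte 0 (0x02): sum1=2, sum2=2
  after byte 1 (0x86): sum1=136, sum2=138
  after byte 2 (0x85): sum1=14, sum2=152
  after byte 3 (0x8D): sum1=155, sum2=52
  after byte 4 (0x6E): sum1=10, sum2=62
  after byte 5 (0xC0): sum1=202, sum2=9
Checksum = sum2·256 + sum1 = 9·256 + 202 = 2506 = 0x09CA.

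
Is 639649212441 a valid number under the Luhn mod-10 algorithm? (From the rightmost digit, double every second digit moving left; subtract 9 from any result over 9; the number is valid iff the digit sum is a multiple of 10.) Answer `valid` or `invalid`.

From the right, keep odd positions and double even positions (subtract 9 from any doubled value over 9):
  doubled (positions 2,4,...): 8 4 4 8 9 3 → sum 36
  kept (positions 1,3,...): 1 4 1 9 6 3 → sum 24
Total = 60.
60 mod 10 = 0, so the number is valid.

valid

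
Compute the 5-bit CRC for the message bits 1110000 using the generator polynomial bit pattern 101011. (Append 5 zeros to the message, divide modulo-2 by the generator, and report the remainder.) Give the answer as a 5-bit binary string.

00010

Append 5 zeros: 111000000000. Divide by 101011 (XOR where the leading bit is 1):
  pos 0: 111000 XOR 101011 = 010011
  pos 1: 100110 XOR 101011 = 001101
  pos 3: 110100 XOR 101011 = 011111
  pos 4: 111110 XOR 101011 = 010101
  pos 5: 101010 XOR 101011 = 000001
Remainder (last 5 bits) = 00010. This is the CRC / FCS.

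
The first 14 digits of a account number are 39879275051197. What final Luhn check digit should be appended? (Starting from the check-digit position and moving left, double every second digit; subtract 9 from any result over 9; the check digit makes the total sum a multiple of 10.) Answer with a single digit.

Partial digits right→left: 7 9 1 1 5 0 5 7 2 9 7 8 9 3
Double every second digit counting from the check-digit position (so the 1st, 3rd, 5th, ... of the partial from the right).
  doubled (with −9 where >9): 5 2 1 1 4 5 9 → sum 27
  kept as-is: 9 1 0 7 9 8 3 → sum 37
Total = 27 + 37 = 64.
Check digit = (10 − (64 mod 10)) mod 10 = 6.

6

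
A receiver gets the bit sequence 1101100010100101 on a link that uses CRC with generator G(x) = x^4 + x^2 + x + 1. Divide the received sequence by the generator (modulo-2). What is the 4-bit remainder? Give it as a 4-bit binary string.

Modulo-2 division of 1101100010100101 by 10111:
  pos 0: 11011 XOR 10111 = 01100
  pos 1: 11000 XOR 10111 = 01111
  pos 2: 11110 XOR 10111 = 01001
  pos 3: 10010 XOR 10111 = 00101
  pos 5: 10110 XOR 10111 = 00001
  pos 9: 11001 XOR 10111 = 01110
  pos 10: 11100 XOR 10111 = 01011
  pos 11: 10111 XOR 10111 = 00000
Remainder = 0000 (zero — the frame passes the CRC check).

0000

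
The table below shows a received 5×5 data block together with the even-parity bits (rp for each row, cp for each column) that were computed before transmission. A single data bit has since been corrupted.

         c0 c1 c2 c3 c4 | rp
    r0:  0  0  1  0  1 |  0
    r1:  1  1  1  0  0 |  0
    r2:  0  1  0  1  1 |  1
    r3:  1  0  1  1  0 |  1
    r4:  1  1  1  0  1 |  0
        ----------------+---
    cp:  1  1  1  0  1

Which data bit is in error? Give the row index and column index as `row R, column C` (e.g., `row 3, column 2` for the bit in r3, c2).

row 1, column 2

Recompute each row's even parity and compare to rp:
  r0: data parity 0, sent rp 0 → ok
  r1: data parity 1, sent rp 0 → mismatch
  r2: data parity 1, sent rp 1 → ok
  r3: data parity 1, sent rp 1 → ok
  r4: data parity 0, sent rp 0 → ok
Recompute each column's even parity and compare to cp:
  c0: data parity 1, sent cp 1 → ok
  c1: data parity 1, sent cp 1 → ok
  c2: data parity 0, sent cp 1 → mismatch
  c3: data parity 0, sent cp 0 → ok
  c4: data parity 1, sent cp 1 → ok
Exactly one row (r1) and one column (c2) fail → the flipped bit is at their intersection.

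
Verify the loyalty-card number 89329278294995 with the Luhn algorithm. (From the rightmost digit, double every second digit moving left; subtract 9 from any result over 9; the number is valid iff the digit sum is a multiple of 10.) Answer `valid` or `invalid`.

From the right, keep odd positions and double even positions (subtract 9 from any doubled value over 9):
  doubled (positions 2,4,...): 9 8 4 5 9 6 7 → sum 48
  kept (positions 1,3,...): 5 9 9 8 2 2 9 → sum 44
Total = 92.
92 mod 10 = 2, so the number is invalid.

invalid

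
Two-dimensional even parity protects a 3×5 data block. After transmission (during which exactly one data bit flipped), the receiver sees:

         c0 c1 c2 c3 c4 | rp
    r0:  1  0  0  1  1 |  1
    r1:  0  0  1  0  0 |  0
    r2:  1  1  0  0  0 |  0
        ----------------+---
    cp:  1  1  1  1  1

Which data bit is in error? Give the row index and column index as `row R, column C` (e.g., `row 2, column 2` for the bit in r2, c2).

Recompute each row's even parity and compare to rp:
  r0: data parity 1, sent rp 1 → ok
  r1: data parity 1, sent rp 0 → mismatch
  r2: data parity 0, sent rp 0 → ok
Recompute each column's even parity and compare to cp:
  c0: data parity 0, sent cp 1 → mismatch
  c1: data parity 1, sent cp 1 → ok
  c2: data parity 1, sent cp 1 → ok
  c3: data parity 1, sent cp 1 → ok
  c4: data parity 1, sent cp 1 → ok
Exactly one row (r1) and one column (c0) fail → the flipped bit is at their intersection.

row 1, column 0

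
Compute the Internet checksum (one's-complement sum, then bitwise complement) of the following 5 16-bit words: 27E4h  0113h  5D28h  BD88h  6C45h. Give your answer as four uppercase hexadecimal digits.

5012

One's-complement addition (fold any carry out of bit 15 back into bit 0):
  0x27E4 + 0x0113 = 0x028F7
  0x28F7 + 0x5D28 = 0x0861F
  0x861F + 0xBD88 = 0x143A7 → wrap carry → 0x43A8
  0x43A8 + 0x6C45 = 0x0AFED
One's-complement sum = 0xAFED.
Checksum = ~0xAFED & 0xFFFF = 0x5012.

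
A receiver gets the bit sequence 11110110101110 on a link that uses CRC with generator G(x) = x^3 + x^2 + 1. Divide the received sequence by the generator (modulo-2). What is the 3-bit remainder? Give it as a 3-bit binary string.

100

Modulo-2 division of 11110110101110 by 1101:
  pos 0: 1111 XOR 1101 = 0010
  pos 2: 1001 XOR 1101 = 0100
  pos 3: 1001 XOR 1101 = 0100
  pos 4: 1000 XOR 1101 = 0101
  pos 5: 1011 XOR 1101 = 0110
  pos 6: 1100 XOR 1101 = 0001
  pos 9: 1111 XOR 1101 = 0010
Remainder = 100 (nonzero — an error is detected).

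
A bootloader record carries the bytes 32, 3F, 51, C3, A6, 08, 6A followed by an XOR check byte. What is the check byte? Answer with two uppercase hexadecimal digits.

5B

XOR the bytes together:
  start with 0x32
  0x32 ⊕ 0x3F = 0x0D
  0x0D ⊕ 0x51 = 0x5C
  0x5C ⊕ 0xC3 = 0x9F
  0x9F ⊕ 0xA6 = 0x39
  0x39 ⊕ 0x08 = 0x31
  0x31 ⊕ 0x6A = 0x5B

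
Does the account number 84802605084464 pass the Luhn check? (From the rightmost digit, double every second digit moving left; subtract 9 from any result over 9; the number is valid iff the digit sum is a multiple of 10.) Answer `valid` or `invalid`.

valid

From the right, keep odd positions and double even positions (subtract 9 from any doubled value over 9):
  doubled (positions 2,4,...): 3 8 0 0 4 7 7 → sum 29
  kept (positions 1,3,...): 4 4 8 5 6 0 4 → sum 31
Total = 60.
60 mod 10 = 0, so the number is valid.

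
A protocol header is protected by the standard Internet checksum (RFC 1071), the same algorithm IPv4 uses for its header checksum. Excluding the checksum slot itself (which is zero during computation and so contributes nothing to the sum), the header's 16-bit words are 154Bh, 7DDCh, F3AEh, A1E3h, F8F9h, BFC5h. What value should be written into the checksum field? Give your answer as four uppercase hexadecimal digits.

One's-complement addition (fold any carry out of bit 15 back into bit 0):
  0x154B + 0x7DDC = 0x09327
  0x9327 + 0xF3AE = 0x186D5 → wrap carry → 0x86D6
  0x86D6 + 0xA1E3 = 0x128B9 → wrap carry → 0x28BA
  0x28BA + 0xF8F9 = 0x121B3 → wrap carry → 0x21B4
  0x21B4 + 0xBFC5 = 0x0E179
One's-complement sum = 0xE179.
Checksum = ~0xE179 & 0xFFFF = 0x1E86.

1E86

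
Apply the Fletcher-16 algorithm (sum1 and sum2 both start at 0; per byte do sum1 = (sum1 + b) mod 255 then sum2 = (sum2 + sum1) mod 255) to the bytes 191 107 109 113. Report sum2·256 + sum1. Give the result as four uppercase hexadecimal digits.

Running sums (mod 255):
  after byte 0 (191): sum1=191, sum2=191
  after byte 1 (107): sum1=43, sum2=234
  after byte 2 (109): sum1=152, sum2=131
  after byte 3 (113): sum1=10, sum2=141
Checksum = sum2·256 + sum1 = 141·256 + 10 = 36106 = 0x8D0A.

8D0A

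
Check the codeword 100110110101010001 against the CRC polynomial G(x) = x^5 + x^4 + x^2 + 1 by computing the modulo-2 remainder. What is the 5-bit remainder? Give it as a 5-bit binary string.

00010

Modulo-2 division of 100110110101010001 by 110101:
  pos 0: 100110 XOR 110101 = 010011
  pos 1: 100111 XOR 110101 = 010010
  pos 2: 100101 XOR 110101 = 010000
  pos 3: 100000 XOR 110101 = 010101
  pos 4: 101011 XOR 110101 = 011110
  pos 5: 111100 XOR 110101 = 001001
  pos 7: 100110 XOR 110101 = 010011
  pos 8: 100111 XOR 110101 = 010010
  pos 9: 100100 XOR 110101 = 010001
  pos 10: 100010 XOR 110101 = 010111
  pos 11: 101110 XOR 110101 = 011011
  pos 12: 110111 XOR 110101 = 000010
Remainder = 00010 (nonzero — an error is detected).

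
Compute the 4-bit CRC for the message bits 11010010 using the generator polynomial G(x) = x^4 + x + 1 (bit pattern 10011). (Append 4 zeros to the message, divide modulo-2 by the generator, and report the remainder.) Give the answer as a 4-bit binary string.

1010

Append 4 zeros: 110100100000. Divide by 10011 (XOR where the leading bit is 1):
  pos 0: 11010 XOR 10011 = 01001
  pos 1: 10010 XOR 10011 = 00001
  pos 5: 11000 XOR 10011 = 01011
  pos 6: 10110 XOR 10011 = 00101
Remainder (last 4 bits) = 1010. This is the CRC / FCS.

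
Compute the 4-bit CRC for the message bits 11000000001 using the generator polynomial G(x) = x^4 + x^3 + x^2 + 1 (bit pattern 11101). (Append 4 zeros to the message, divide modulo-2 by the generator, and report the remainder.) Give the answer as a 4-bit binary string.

Append 4 zeros: 110000000010000. Divide by 11101 (XOR where the leading bit is 1):
  pos 0: 11000 XOR 11101 = 00101
  pos 2: 10100 XOR 11101 = 01001
  pos 3: 10010 XOR 11101 = 01111
  pos 4: 11110 XOR 11101 = 00011
  pos 7: 11010 XOR 11101 = 00111
  pos 9: 11100 XOR 11101 = 00001
Remainder (last 4 bits) = 0010. This is the CRC / FCS.

0010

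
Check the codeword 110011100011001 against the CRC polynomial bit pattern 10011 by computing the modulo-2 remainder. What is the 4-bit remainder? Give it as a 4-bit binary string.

Modulo-2 division of 110011100011001 by 10011:
  pos 0: 11001 XOR 10011 = 01010
  pos 1: 10101 XOR 10011 = 00110
  pos 3: 11010 XOR 10011 = 01001
  pos 4: 10010 XOR 10011 = 00001
  pos 8: 10110 XOR 10011 = 00101
  pos 10: 10101 XOR 10011 = 00110
Remainder = 0110 (nonzero — an error is detected).

0110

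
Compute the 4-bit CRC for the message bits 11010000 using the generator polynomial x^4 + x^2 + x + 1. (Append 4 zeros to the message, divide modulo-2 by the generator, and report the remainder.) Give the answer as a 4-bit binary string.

Append 4 zeros: 110100000000. Divide by 10111 (XOR where the leading bit is 1):
  pos 0: 11010 XOR 10111 = 01101
  pos 1: 11010 XOR 10111 = 01101
  pos 2: 11010 XOR 10111 = 01101
  pos 3: 11010 XOR 10111 = 01101
  pos 4: 11010 XOR 10111 = 01101
  pos 5: 11010 XOR 10111 = 01101
  pos 6: 11010 XOR 10111 = 01101
  pos 7: 11010 XOR 10111 = 01101
Remainder (last 4 bits) = 1101. This is the CRC / FCS.

1101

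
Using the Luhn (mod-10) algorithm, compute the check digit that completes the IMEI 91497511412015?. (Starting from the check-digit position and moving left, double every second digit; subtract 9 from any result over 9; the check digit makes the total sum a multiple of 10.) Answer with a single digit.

Partial digits right→left: 5 1 0 2 1 4 1 1 5 7 9 4 1 9
Double every second digit counting from the check-digit position (so the 1st, 3rd, 5th, ... of the partial from the right).
  doubled (with −9 where >9): 1 0 2 2 1 9 2 → sum 17
  kept as-is: 1 2 4 1 7 4 9 → sum 28
Total = 17 + 28 = 45.
Check digit = (10 − (45 mod 10)) mod 10 = 5.

5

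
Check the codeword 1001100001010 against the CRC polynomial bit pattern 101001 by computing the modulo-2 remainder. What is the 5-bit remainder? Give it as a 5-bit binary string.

10011

Modulo-2 division of 1001100001010 by 101001:
  pos 0: 100110 XOR 101001 = 001111
  pos 2: 111100 XOR 101001 = 010101
  pos 3: 101010 XOR 101001 = 000011
  pos 7: 111010 XOR 101001 = 010011
Remainder = 10011 (nonzero — an error is detected).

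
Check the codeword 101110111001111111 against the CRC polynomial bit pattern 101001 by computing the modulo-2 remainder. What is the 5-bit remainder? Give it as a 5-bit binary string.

Modulo-2 division of 101110111001111111 by 101001:
  pos 0: 101110 XOR 101001 = 000111
  pos 3: 111111 XOR 101001 = 010110
  pos 4: 101100 XOR 101001 = 000101
  pos 7: 101011 XOR 101001 = 000010
  pos 11: 101111 XOR 101001 = 000110
Remainder = 01101 (nonzero — an error is detected).

01101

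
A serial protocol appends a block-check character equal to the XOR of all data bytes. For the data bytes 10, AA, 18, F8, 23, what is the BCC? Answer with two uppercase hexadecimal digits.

79

XOR the bytes together:
  start with 0x10
  0x10 ⊕ 0xAA = 0xBA
  0xBA ⊕ 0x18 = 0xA2
  0xA2 ⊕ 0xF8 = 0x5A
  0x5A ⊕ 0x23 = 0x79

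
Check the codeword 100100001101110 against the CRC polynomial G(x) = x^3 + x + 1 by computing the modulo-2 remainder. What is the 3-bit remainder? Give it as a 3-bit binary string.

Modulo-2 division of 100100001101110 by 1011:
  pos 0: 1001 XOR 1011 = 0010
  pos 2: 1000 XOR 1011 = 0011
  pos 4: 1100 XOR 1011 = 0111
  pos 5: 1111 XOR 1011 = 0100
  pos 6: 1001 XOR 1011 = 0010
  pos 8: 1001 XOR 1011 = 0010
  pos 10: 1011 XOR 1011 = 0000
Remainder = 000 (zero — the frame passes the CRC check).

000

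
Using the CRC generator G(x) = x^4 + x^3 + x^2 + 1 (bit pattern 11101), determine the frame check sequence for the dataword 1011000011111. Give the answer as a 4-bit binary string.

1100

Append 4 zeros: 10110000111110000. Divide by 11101 (XOR where the leading bit is 1):
  pos 0: 10110 XOR 11101 = 01011
  pos 1: 10110 XOR 11101 = 01011
  pos 2: 10110 XOR 11101 = 01011
  pos 3: 10110 XOR 11101 = 01011
  pos 4: 10111 XOR 11101 = 01010
  pos 5: 10101 XOR 11101 = 01000
  pos 6: 10001 XOR 11101 = 01100
  pos 7: 11001 XOR 11101 = 00100
  pos 9: 10010 XOR 11101 = 01111
  pos 10: 11110 XOR 11101 = 00011
Remainder (last 4 bits) = 1100. This is the CRC / FCS.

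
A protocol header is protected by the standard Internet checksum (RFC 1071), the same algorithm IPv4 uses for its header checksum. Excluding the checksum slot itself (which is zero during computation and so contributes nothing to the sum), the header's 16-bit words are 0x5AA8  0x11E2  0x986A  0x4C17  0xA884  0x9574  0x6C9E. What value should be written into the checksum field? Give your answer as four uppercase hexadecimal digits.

One's-complement addition (fold any carry out of bit 15 back into bit 0):
  0x5AA8 + 0x11E2 = 0x06C8A
  0x6C8A + 0x986A = 0x104F4 → wrap carry → 0x04F5
  0x04F5 + 0x4C17 = 0x0510C
  0x510C + 0xA884 = 0x0F990
  0xF990 + 0x9574 = 0x18F04 → wrap carry → 0x8F05
  0x8F05 + 0x6C9E = 0x0FBA3
One's-complement sum = 0xFBA3.
Checksum = ~0xFBA3 & 0xFFFF = 0x045C.

045C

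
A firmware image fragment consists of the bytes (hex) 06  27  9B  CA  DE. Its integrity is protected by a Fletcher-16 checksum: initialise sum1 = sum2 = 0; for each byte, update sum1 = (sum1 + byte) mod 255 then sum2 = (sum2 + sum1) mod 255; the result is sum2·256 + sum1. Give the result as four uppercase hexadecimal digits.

Running sums (mod 255):
  after byte 0 (06): sum1=6, sum2=6
  after byte 1 (27): sum1=45, sum2=51
  after byte 2 (9B): sum1=200, sum2=251
  after byte 3 (CA): sum1=147, sum2=143
  after byte 4 (DE): sum1=114, sum2=2
Checksum = sum2·256 + sum1 = 2·256 + 114 = 626 = 0x0272.

0272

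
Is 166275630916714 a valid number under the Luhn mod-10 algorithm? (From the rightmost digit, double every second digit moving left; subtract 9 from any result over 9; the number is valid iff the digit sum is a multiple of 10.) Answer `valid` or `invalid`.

From the right, keep odd positions and double even positions (subtract 9 from any doubled value over 9):
  doubled (positions 2,4,...): 2 3 9 6 1 4 3 → sum 28
  kept (positions 1,3,...): 4 7 1 0 6 7 6 1 → sum 32
Total = 60.
60 mod 10 = 0, so the number is valid.

valid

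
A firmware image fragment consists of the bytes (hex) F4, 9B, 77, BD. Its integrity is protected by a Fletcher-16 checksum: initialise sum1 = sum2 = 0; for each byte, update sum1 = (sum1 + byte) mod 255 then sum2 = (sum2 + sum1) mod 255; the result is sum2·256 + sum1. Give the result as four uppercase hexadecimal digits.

Running sums (mod 255):
  after byte 0 (F4): sum1=244, sum2=244
  after byte 1 (9B): sum1=144, sum2=133
  after byte 2 (77): sum1=8, sum2=141
  after byte 3 (BD): sum1=197, sum2=83
Checksum = sum2·256 + sum1 = 83·256 + 197 = 21445 = 0x53C5.

53C5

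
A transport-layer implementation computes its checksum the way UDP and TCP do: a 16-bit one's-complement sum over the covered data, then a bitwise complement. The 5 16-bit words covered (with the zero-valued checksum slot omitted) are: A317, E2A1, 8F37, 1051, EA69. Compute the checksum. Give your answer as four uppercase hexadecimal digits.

One's-complement addition (fold any carry out of bit 15 back into bit 0):
  0xA317 + 0xE2A1 = 0x185B8 → wrap carry → 0x85B9
  0x85B9 + 0x8F37 = 0x114F0 → wrap carry → 0x14F1
  0x14F1 + 0x1051 = 0x02542
  0x2542 + 0xEA69 = 0x10FAB → wrap carry → 0x0FAC
One's-complement sum = 0x0FAC.
Checksum = ~0x0FAC & 0xFFFF = 0xF053.

F053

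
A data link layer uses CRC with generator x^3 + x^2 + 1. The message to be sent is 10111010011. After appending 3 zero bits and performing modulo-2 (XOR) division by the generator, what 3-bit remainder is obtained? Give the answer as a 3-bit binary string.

011

Append 3 zeros: 10111010011000. Divide by 1101 (XOR where the leading bit is 1):
  pos 0: 1011 XOR 1101 = 0110
  pos 1: 1101 XOR 1101 = 0000
  pos 6: 1001 XOR 1101 = 0100
  pos 7: 1001 XOR 1101 = 0100
  pos 8: 1000 XOR 1101 = 0101
  pos 9: 1010 XOR 1101 = 0111
  pos 10: 1110 XOR 1101 = 0011
Remainder (last 3 bits) = 011. This is the CRC / FCS.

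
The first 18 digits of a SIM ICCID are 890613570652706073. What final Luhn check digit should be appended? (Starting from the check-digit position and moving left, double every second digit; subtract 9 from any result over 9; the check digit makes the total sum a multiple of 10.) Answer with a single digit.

Partial digits right→left: 3 7 0 6 0 7 2 5 6 0 7 5 3 1 6 0 9 8
Double every second digit counting from the check-digit position (so the 1st, 3rd, 5th, ... of the partial from the right).
  doubled (with −9 where >9): 6 0 0 4 3 5 6 3 9 → sum 36
  kept as-is: 7 6 7 5 0 5 1 0 8 → sum 39
Total = 36 + 39 = 75.
Check digit = (10 − (75 mod 10)) mod 10 = 5.

5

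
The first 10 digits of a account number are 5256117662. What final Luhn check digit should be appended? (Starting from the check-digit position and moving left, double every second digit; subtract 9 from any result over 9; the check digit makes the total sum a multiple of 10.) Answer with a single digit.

0

Partial digits right→left: 2 6 6 7 1 1 6 5 2 5
Double every second digit counting from the check-digit position (so the 1st, 3rd, 5th, ... of the partial from the right).
  doubled (with −9 where >9): 4 3 2 3 4 → sum 16
  kept as-is: 6 7 1 5 5 → sum 24
Total = 16 + 24 = 40.
Check digit = (10 − (40 mod 10)) mod 10 = 0.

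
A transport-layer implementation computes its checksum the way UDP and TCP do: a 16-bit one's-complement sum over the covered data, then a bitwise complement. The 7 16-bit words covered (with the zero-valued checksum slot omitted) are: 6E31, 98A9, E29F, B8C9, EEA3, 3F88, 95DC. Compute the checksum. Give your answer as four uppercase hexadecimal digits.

99B2

One's-complement addition (fold any carry out of bit 15 back into bit 0):
  0x6E31 + 0x98A9 = 0x106DA → wrap carry → 0x06DB
  0x06DB + 0xE29F = 0x0E97A
  0xE97A + 0xB8C9 = 0x1A243 → wrap carry → 0xA244
  0xA244 + 0xEEA3 = 0x190E7 → wrap carry → 0x90E8
  0x90E8 + 0x3F88 = 0x0D070
  0xD070 + 0x95DC = 0x1664C → wrap carry → 0x664D
One's-complement sum = 0x664D.
Checksum = ~0x664D & 0xFFFF = 0x99B2.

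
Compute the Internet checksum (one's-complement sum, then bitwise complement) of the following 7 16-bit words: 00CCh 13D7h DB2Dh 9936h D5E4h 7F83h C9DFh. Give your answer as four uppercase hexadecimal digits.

57B0

One's-complement addition (fold any carry out of bit 15 back into bit 0):
  0x00CC + 0x13D7 = 0x014A3
  0x14A3 + 0xDB2D = 0x0EFD0
  0xEFD0 + 0x9936 = 0x18906 → wrap carry → 0x8907
  0x8907 + 0xD5E4 = 0x15EEB → wrap carry → 0x5EEC
  0x5EEC + 0x7F83 = 0x0DE6F
  0xDE6F + 0xC9DF = 0x1A84E → wrap carry → 0xA84F
One's-complement sum = 0xA84F.
Checksum = ~0xA84F & 0xFFFF = 0x57B0.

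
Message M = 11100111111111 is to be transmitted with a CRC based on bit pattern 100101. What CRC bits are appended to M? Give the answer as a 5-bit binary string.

00011

Append 5 zeros: 1110011111111100000. Divide by 100101 (XOR where the leading bit is 1):
  pos 0: 111001 XOR 100101 = 011100
  pos 1: 111001 XOR 100101 = 011100
  pos 2: 111001 XOR 100101 = 011100
  pos 3: 111001 XOR 100101 = 011100
  pos 4: 111001 XOR 100101 = 011100
  pos 5: 111001 XOR 100101 = 011100
  pos 6: 111001 XOR 100101 = 011100
  pos 7: 111001 XOR 100101 = 011100
  pos 8: 111001 XOR 100101 = 011100
  pos 9: 111000 XOR 100101 = 011101
  pos 10: 111010 XOR 100101 = 011111
  pos 11: 111110 XOR 100101 = 011011
  pos 12: 110110 XOR 100101 = 010011
  pos 13: 100110 XOR 100101 = 000011
Remainder (last 5 bits) = 00011. This is the CRC / FCS.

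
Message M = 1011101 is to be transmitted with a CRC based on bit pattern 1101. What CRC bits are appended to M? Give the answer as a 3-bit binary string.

101

Append 3 zeros: 1011101000. Divide by 1101 (XOR where the leading bit is 1):
  pos 0: 1011 XOR 1101 = 0110
  pos 1: 1101 XOR 1101 = 0000
  pos 6: 1000 XOR 1101 = 0101
Remainder (last 3 bits) = 101. This is the CRC / FCS.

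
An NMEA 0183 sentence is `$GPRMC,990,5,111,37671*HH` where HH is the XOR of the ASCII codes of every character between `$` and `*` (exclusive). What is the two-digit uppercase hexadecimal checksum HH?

4B

XOR the ASCII codes of the payload characters:
  'G' = 0x47 → acc = 0x47
  'P' = 0x50 → acc = 0x17
  'R' = 0x52 → acc = 0x45
  'M' = 0x4D → acc = 0x08
  'C' = 0x43 → acc = 0x4B
  ',' = 0x2C → acc = 0x67
  '9' = 0x39 → acc = 0x5E
  '9' = 0x39 → acc = 0x67
  '0' = 0x30 → acc = 0x57
  ',' = 0x2C → acc = 0x7B
  '5' = 0x35 → acc = 0x4E
  ',' = 0x2C → acc = 0x62
  '1' = 0x31 → acc = 0x53
  '1' = 0x31 → acc = 0x62
  '1' = 0x31 → acc = 0x53
  ',' = 0x2C → acc = 0x7F
  '3' = 0x33 → acc = 0x4C
  '7' = 0x37 → acc = 0x7B
  '6' = 0x36 → acc = 0x4D
  '7' = 0x37 → acc = 0x7A
  '1' = 0x31 → acc = 0x4B
Checksum = 0x4B.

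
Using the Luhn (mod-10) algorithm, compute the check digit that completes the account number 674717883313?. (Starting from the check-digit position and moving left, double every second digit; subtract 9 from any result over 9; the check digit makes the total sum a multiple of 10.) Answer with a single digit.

Partial digits right→left: 3 1 3 3 8 8 7 1 7 4 7 6
Double every second digit counting from the check-digit position (so the 1st, 3rd, 5th, ... of the partial from the right).
  doubled (with −9 where >9): 6 6 7 5 5 5 → sum 34
  kept as-is: 1 3 8 1 4 6 → sum 23
Total = 34 + 23 = 57.
Check digit = (10 − (57 mod 10)) mod 10 = 3.

3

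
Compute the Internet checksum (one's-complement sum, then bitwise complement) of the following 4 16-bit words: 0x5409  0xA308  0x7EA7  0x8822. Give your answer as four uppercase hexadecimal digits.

0224

One's-complement addition (fold any carry out of bit 15 back into bit 0):
  0x5409 + 0xA308 = 0x0F711
  0xF711 + 0x7EA7 = 0x175B8 → wrap carry → 0x75B9
  0x75B9 + 0x8822 = 0x0FDDB
One's-complement sum = 0xFDDB.
Checksum = ~0xFDDB & 0xFFFF = 0x0224.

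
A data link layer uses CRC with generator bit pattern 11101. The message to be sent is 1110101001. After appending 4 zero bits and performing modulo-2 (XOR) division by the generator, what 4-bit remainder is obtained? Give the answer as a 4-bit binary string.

1100

Append 4 zeros: 11101010010000. Divide by 11101 (XOR where the leading bit is 1):
  pos 0: 11101 XOR 11101 = 00000
  pos 6: 10010 XOR 11101 = 01111
  pos 7: 11110 XOR 11101 = 00011
Remainder (last 4 bits) = 1100. This is the CRC / FCS.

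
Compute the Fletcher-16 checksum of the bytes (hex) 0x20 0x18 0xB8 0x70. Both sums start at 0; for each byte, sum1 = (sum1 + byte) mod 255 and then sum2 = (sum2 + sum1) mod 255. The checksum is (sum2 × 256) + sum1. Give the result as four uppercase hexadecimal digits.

Running sums (mod 255):
  after byte 0 (0x20): sum1=32, sum2=32
  after byte 1 (0x18): sum1=56, sum2=88
  after byte 2 (0xB8): sum1=240, sum2=73
  after byte 3 (0x70): sum1=97, sum2=170
Checksum = sum2·256 + sum1 = 170·256 + 97 = 43617 = 0xAA61.

AA61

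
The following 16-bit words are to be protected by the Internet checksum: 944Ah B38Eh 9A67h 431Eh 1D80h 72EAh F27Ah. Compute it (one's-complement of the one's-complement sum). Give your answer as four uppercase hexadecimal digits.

57BB

One's-complement addition (fold any carry out of bit 15 back into bit 0):
  0x944A + 0xB38E = 0x147D8 → wrap carry → 0x47D9
  0x47D9 + 0x9A67 = 0x0E240
  0xE240 + 0x431E = 0x1255E → wrap carry → 0x255F
  0x255F + 0x1D80 = 0x042DF
  0x42DF + 0x72EA = 0x0B5C9
  0xB5C9 + 0xF27A = 0x1A843 → wrap carry → 0xA844
One's-complement sum = 0xA844.
Checksum = ~0xA844 & 0xFFFF = 0x57BB.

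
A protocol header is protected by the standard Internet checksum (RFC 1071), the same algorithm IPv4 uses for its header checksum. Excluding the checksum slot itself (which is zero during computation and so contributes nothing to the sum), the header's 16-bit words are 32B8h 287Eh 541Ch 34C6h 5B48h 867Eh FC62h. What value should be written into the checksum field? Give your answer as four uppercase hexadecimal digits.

3DBD

One's-complement addition (fold any carry out of bit 15 back into bit 0):
  0x32B8 + 0x287E = 0x05B36
  0x5B36 + 0x541C = 0x0AF52
  0xAF52 + 0x34C6 = 0x0E418
  0xE418 + 0x5B48 = 0x13F60 → wrap carry → 0x3F61
  0x3F61 + 0x867E = 0x0C5DF
  0xC5DF + 0xFC62 = 0x1C241 → wrap carry → 0xC242
One's-complement sum = 0xC242.
Checksum = ~0xC242 & 0xFFFF = 0x3DBD.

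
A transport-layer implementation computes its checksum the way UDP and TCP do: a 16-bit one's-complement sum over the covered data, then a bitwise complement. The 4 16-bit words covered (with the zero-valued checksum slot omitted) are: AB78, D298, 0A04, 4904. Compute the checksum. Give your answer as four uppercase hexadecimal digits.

2EE6

One's-complement addition (fold any carry out of bit 15 back into bit 0):
  0xAB78 + 0xD298 = 0x17E10 → wrap carry → 0x7E11
  0x7E11 + 0x0A04 = 0x08815
  0x8815 + 0x4904 = 0x0D119
One's-complement sum = 0xD119.
Checksum = ~0xD119 & 0xFFFF = 0x2EE6.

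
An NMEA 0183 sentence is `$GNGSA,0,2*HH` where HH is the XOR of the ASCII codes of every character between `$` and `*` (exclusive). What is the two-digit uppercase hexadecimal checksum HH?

5E

XOR the ASCII codes of the payload characters:
  'G' = 0x47 → acc = 0x47
  'N' = 0x4E → acc = 0x09
  'G' = 0x47 → acc = 0x4E
  'S' = 0x53 → acc = 0x1D
  'A' = 0x41 → acc = 0x5C
  ',' = 0x2C → acc = 0x70
  '0' = 0x30 → acc = 0x40
  ',' = 0x2C → acc = 0x6C
  '2' = 0x32 → acc = 0x5E
Checksum = 0x5E.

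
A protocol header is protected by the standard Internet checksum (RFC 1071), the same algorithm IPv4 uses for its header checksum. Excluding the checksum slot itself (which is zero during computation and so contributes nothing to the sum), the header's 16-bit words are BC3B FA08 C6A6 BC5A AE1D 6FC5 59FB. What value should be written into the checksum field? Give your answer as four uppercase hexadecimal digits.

One's-complement addition (fold any carry out of bit 15 back into bit 0):
  0xBC3B + 0xFA08 = 0x1B643 → wrap carry → 0xB644
  0xB644 + 0xC6A6 = 0x17CEA → wrap carry → 0x7CEB
  0x7CEB + 0xBC5A = 0x13945 → wrap carry → 0x3946
  0x3946 + 0xAE1D = 0x0E763
  0xE763 + 0x6FC5 = 0x15728 → wrap carry → 0x5729
  0x5729 + 0x59FB = 0x0B124
One's-complement sum = 0xB124.
Checksum = ~0xB124 & 0xFFFF = 0x4EDB.

4EDB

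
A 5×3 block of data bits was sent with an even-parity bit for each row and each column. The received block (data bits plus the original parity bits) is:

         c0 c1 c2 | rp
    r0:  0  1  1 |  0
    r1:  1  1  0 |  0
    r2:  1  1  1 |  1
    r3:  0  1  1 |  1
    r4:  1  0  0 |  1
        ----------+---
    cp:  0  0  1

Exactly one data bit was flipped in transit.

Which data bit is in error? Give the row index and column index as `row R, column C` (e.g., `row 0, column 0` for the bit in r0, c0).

row 3, column 0

Recompute each row's even parity and compare to rp:
  r0: data parity 0, sent rp 0 → ok
  r1: data parity 0, sent rp 0 → ok
  r2: data parity 1, sent rp 1 → ok
  r3: data parity 0, sent rp 1 → mismatch
  r4: data parity 1, sent rp 1 → ok
Recompute each column's even parity and compare to cp:
  c0: data parity 1, sent cp 0 → mismatch
  c1: data parity 0, sent cp 0 → ok
  c2: data parity 1, sent cp 1 → ok
Exactly one row (r3) and one column (c0) fail → the flipped bit is at their intersection.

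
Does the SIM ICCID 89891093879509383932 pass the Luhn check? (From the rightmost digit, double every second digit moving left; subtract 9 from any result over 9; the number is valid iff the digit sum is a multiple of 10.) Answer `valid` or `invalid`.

valid

From the right, keep odd positions and double even positions (subtract 9 from any doubled value over 9):
  doubled (positions 2,4,...): 6 6 6 0 9 7 9 2 7 7 → sum 59
  kept (positions 1,3,...): 2 9 8 9 5 7 3 0 9 9 → sum 61
Total = 120.
120 mod 10 = 0, so the number is valid.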